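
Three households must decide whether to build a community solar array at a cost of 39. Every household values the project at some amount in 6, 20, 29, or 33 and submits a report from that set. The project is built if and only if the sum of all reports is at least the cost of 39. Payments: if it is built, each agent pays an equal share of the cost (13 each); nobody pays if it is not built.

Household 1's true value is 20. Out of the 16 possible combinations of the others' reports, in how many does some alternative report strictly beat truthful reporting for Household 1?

1

Others report (6, 6): truth gives 0; report 29 gives 7 > 0. Violating.
Others report (6, 20): truth gives 7; no alternative beats it.
Others report (6, 29): truth gives 7; no alternative beats it.
(Checking all 16 profiles: 1 has a profitable deviation, 15 do not.)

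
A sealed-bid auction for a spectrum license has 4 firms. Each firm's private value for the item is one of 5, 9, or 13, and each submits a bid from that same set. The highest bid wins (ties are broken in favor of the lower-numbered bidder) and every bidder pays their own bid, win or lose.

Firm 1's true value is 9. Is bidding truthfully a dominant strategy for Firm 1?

No

Consider the case where Firm 2 bids 5, Firm 3 bids 5 and Firm 4 bids 5.
Truthful bid 9: wins, pays 9, utility 9 - 9 = 0.
Bid 5 instead: wins, pays 5, utility 9 - 5 = 4.
Since 4 > 0, bidding 5 is strictly better here, so truthful bidding is not dominant.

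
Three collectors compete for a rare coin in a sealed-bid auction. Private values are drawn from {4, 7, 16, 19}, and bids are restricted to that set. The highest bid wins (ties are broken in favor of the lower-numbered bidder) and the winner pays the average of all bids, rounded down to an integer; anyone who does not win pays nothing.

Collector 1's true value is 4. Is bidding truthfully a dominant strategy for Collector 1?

Yes

Check each profile of the others' bids and compare truth against every alternative bid.
Others bid (7, 7): truth gives 0, best alternative gives -3.
Others bid (4, 7): truth gives 0, best alternative gives -2.
Others bid (7, 4): truth gives 0, best alternative gives -2.
Others bid (4, 4): truth gives 0, best alternative gives -1.
Others bid (4, 16): truth gives 0, best alternative gives 0.
Others bid (4, 19): truth gives 0, best alternative gives 0.
(Remaining 10 profiles checked similarly; truth is weakly best in each.)
In every case the truthful bid is at least as good as any alternative, so it is a dominant strategy.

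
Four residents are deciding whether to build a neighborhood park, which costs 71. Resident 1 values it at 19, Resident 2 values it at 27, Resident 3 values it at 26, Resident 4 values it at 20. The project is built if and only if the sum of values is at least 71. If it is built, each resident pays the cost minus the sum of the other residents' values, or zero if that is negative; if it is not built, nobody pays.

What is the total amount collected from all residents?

Total value 92 ≥ cost 71, so it is built.
Resident 1: others sum to 73; max(0, 71 - 73) = 0.
Resident 2: others sum to 65; max(0, 71 - 65) = 6.
Resident 3: others sum to 66; max(0, 71 - 66) = 5.
Resident 4: others sum to 72; max(0, 71 - 72) = 0.
Total collected = 0 + 6 + 5 + 0 = 11.

11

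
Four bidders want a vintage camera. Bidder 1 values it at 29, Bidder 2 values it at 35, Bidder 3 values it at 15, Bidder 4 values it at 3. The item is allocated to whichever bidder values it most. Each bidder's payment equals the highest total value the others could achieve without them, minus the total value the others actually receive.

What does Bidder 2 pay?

Bidder 2 has the highest value and receives the item.
Without Bidder 2, the item would go to the next-highest value, 29, so the others could achieve 29.
With Bidder 2 present and winning, the others receive nothing, so their total is 0.
Payment = 29 - 0 = 29.

29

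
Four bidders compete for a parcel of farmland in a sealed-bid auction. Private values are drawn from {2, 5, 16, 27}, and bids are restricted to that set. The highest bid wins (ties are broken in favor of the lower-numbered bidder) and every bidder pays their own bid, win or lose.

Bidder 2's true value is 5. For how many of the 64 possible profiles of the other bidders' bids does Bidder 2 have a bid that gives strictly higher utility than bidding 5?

60

Others bid (2, 2, 16): truth gives -5; bid 2 gives -2 > -5. Violating.
Others bid (2, 2, 27): truth gives -5; bid 2 gives -2 > -5. Violating.
Others bid (2, 5, 16): truth gives -5; bid 2 gives -2 > -5. Violating.
Others bid (2, 5, 27): truth gives -5; bid 2 gives -2 > -5. Violating.
Others bid (2, 2, 2): truth gives 0; no alternative beats it.
Others bid (2, 2, 5): truth gives 0; no alternative beats it.
(Checking all 64 profiles: 60 have a profitable deviation, 4 do not.)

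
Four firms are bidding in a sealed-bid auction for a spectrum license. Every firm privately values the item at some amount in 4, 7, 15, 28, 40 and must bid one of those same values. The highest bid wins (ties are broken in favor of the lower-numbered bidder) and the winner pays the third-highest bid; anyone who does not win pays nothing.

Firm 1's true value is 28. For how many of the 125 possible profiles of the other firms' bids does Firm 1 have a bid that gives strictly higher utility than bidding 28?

Others bid (4, 4, 40): truth gives 0; bid 40 gives 24 > 0. Violating.
Others bid (4, 7, 40): truth gives 0; bid 40 gives 21 > 0. Violating.
Others bid (4, 15, 40): truth gives 0; bid 40 gives 13 > 0. Violating.
Others bid (4, 40, 4): truth gives 0; bid 40 gives 24 > 0. Violating.
Others bid (4, 4, 4): truth gives 24; no alternative beats it.
Others bid (4, 4, 7): truth gives 24; no alternative beats it.
(Checking all 125 profiles: 27 have a profitable deviation, 98 do not.)

27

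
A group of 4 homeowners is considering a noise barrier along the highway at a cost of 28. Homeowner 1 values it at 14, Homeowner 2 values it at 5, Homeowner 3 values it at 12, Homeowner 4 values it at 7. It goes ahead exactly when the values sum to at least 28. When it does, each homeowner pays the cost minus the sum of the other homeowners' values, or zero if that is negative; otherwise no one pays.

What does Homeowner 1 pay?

Total value 38 ≥ cost 28, so the project is built.
The other homeowners' values sum to 24.
Cost minus that sum is 28 - 24 = 4.

4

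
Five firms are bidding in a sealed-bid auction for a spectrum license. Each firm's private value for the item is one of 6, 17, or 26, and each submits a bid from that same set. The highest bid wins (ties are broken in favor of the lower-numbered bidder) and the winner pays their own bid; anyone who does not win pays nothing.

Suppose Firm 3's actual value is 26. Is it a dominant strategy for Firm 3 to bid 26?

No

Consider the case where Firm 1 bids 6, Firm 2 bids 6, Firm 4 bids 6 and Firm 5 bids 6.
Truthful bid 26: wins, pays 26, utility 26 - 26 = 0.
Bid 17 instead: wins, pays 17, utility 26 - 17 = 9.
Since 9 > 0, bidding 17 is strictly better here, so truthful bidding is not dominant.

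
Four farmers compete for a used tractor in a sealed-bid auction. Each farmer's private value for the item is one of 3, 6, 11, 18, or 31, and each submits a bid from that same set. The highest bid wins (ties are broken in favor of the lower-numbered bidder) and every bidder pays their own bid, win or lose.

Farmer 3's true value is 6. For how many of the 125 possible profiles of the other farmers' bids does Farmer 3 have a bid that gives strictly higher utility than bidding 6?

123

Others bid (3, 3, 11): truth gives -6; bid 3 gives -3 > -6. Violating.
Others bid (3, 3, 18): truth gives -6; bid 3 gives -3 > -6. Violating.
Others bid (3, 3, 31): truth gives -6; bid 3 gives -3 > -6. Violating.
Others bid (3, 6, 3): truth gives -6; bid 3 gives -3 > -6. Violating.
Others bid (3, 3, 3): truth gives 0; no alternative beats it.
Others bid (3, 3, 6): truth gives 0; no alternative beats it.
(Checking all 125 profiles: 123 have a profitable deviation, 2 do not.)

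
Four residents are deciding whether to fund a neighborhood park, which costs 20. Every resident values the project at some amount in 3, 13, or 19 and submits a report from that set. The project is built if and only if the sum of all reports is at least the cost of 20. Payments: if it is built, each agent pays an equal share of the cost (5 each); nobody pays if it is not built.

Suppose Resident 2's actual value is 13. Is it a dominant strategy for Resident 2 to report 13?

Check each profile of the others' reports and compare truth against every alternative report.
Others report (3, 3, 3): truth gives 8, best alternative gives 8.
Others report (3, 3, 13): truth gives 8, best alternative gives 8.
Others report (3, 3, 19): truth gives 8, best alternative gives 8.
Others report (3, 13, 3): truth gives 8, best alternative gives 8.
Others report (3, 13, 13): truth gives 8, best alternative gives 8.
Others report (3, 13, 19): truth gives 8, best alternative gives 8.
(Remaining 21 profiles checked similarly; truth is weakly best in each.)
In every case the truthful report is at least as good as any alternative, so it is a dominant strategy.

Yes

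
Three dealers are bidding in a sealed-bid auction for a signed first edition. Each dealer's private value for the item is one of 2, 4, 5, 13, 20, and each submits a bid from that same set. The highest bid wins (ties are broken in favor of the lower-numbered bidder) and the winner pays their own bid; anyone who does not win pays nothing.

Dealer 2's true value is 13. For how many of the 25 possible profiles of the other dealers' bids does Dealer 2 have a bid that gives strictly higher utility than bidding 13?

Others bid (2, 2): truth gives 0; bid 4 gives 9 > 0. Violating.
Others bid (2, 4): truth gives 0; bid 4 gives 9 > 0. Violating.
Others bid (2, 5): truth gives 0; bid 5 gives 8 > 0. Violating.
Others bid (4, 2): truth gives 0; bid 5 gives 8 > 0. Violating.
Others bid (2, 13): truth gives 0; no alternative beats it.
Others bid (2, 20): truth gives 0; no alternative beats it.
(Checking all 25 profiles: 6 have a profitable deviation, 19 do not.)

6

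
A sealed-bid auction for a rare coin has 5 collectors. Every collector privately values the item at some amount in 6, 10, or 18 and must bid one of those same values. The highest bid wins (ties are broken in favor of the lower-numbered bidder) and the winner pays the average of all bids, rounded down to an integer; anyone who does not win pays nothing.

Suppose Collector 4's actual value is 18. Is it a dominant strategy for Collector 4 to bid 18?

Consider the case where Collector 1 bids 6, Collector 2 bids 6, Collector 3 bids 6 and Collector 5 bids 6.
Truthful bid 18: wins, pays 8, utility 18 - 8 = 10.
Bid 10 instead: wins, pays 6, utility 18 - 6 = 12.
Since 12 > 10, bidding 10 is strictly better here, so truthful bidding is not dominant.

No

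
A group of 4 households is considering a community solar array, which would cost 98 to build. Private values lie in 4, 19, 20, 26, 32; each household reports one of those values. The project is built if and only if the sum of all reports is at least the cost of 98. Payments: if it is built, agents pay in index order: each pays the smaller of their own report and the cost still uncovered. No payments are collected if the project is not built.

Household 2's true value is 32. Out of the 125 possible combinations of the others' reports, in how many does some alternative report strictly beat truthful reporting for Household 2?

Others report (19, 26, 32): truth gives 0; report 26 gives 6 > 0. Violating.
Others report (19, 32, 26): truth gives 0; report 26 gives 6 > 0. Violating.
Others report (19, 32, 32): truth gives 0; report 19 gives 13 > 0. Violating.
Others report (20, 20, 32): truth gives 0; report 26 gives 6 > 0. Violating.
Others report (4, 4, 4): truth gives 0; no alternative beats it.
Others report (4, 4, 19): truth gives 0; no alternative beats it.
(Checking all 125 profiles: 32 have a profitable deviation, 93 do not.)

32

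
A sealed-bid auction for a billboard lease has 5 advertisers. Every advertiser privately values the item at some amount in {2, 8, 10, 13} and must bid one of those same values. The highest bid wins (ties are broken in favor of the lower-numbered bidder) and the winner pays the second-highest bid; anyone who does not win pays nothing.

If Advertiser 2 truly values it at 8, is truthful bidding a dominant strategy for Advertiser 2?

Yes

Check each profile of the others' bids and compare truth against every alternative bid.
Others bid (2, 2, 2, 2): truth gives 6, best alternative gives 6.
Others bid (2, 2, 2, 8): truth gives 0, best alternative gives 0.
Others bid (2, 2, 2, 10): truth gives 0, best alternative gives 0.
Others bid (2, 2, 2, 13): truth gives 0, best alternative gives 0.
Others bid (2, 2, 8, 2): truth gives 0, best alternative gives 0.
Others bid (2, 2, 8, 8): truth gives 0, best alternative gives 0.
(Remaining 250 profiles checked similarly; truth is weakly best in each.)
In every case the truthful bid is at least as good as any alternative, so it is a dominant strategy.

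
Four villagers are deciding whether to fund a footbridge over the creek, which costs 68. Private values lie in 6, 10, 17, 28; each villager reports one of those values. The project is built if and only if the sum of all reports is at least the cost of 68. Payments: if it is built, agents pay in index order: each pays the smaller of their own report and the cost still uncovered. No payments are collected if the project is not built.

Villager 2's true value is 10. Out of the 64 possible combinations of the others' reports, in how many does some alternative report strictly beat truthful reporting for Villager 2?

Others report (6, 28, 28): truth gives 0; report 6 gives 4 > 0. Violating.
Others report (10, 28, 28): truth gives 0; report 6 gives 4 > 0. Violating.
Others report (17, 17, 28): truth gives 0; report 6 gives 4 > 0. Violating.
Others report (17, 28, 17): truth gives 0; report 6 gives 4 > 0. Violating.
Others report (6, 6, 6): truth gives 0; no alternative beats it.
Others report (6, 6, 10): truth gives 0; no alternative beats it.
(Checking all 64 profiles: 13 have a profitable deviation, 51 do not.)

13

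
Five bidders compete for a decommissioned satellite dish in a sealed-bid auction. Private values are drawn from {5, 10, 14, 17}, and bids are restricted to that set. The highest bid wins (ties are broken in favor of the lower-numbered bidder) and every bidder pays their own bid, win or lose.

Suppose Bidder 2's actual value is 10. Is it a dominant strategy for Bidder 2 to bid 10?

Consider the case where Bidder 1 bids 5, Bidder 3 bids 5, Bidder 4 bids 5 and Bidder 5 bids 14.
Truthful bid 10: loses but pays 10, utility -10.
Bid 5 instead: loses but pays 5, utility -5.
Since -5 > -10, bidding 5 is strictly better here, so truthful bidding is not dominant.

No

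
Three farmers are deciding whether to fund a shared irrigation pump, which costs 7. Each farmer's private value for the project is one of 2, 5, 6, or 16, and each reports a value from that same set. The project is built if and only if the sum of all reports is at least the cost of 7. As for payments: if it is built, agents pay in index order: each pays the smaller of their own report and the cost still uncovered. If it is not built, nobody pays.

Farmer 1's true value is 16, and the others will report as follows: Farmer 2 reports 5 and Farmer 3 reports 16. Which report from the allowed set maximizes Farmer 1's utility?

2

Report 2: project built, pays 2, utility 16 - 2 = 14.
Report 5: project built, pays 5, utility 16 - 5 = 11.
Report 6: project built, pays 6, utility 16 - 6 = 10.
Report 16: project built, pays 7, utility 16 - 7 = 9.
The best choice is 2 with utility 14.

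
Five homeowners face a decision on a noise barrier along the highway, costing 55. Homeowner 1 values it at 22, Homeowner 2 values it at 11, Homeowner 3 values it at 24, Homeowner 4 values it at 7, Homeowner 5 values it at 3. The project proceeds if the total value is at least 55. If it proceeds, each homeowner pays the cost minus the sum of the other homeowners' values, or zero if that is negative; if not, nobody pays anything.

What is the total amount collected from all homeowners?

22

Total value 67 ≥ cost 55, so it is built.
Homeowner 1: others sum to 45; max(0, 55 - 45) = 10.
Homeowner 2: others sum to 56; max(0, 55 - 56) = 0.
Homeowner 3: others sum to 43; max(0, 55 - 43) = 12.
Homeowner 4: others sum to 60; max(0, 55 - 60) = 0.
Homeowner 5: others sum to 64; max(0, 55 - 64) = 0.
Total collected = 10 + 0 + 12 + 0 + 0 = 22.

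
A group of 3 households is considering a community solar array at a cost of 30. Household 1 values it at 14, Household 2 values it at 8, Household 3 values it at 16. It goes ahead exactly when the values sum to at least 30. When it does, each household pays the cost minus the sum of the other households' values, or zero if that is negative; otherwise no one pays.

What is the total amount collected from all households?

14

Total value 38 ≥ cost 30, so it is built.
Household 1: others sum to 24; max(0, 30 - 24) = 6.
Household 2: others sum to 30; max(0, 30 - 30) = 0.
Household 3: others sum to 22; max(0, 30 - 22) = 8.
Total collected = 6 + 0 + 8 = 14.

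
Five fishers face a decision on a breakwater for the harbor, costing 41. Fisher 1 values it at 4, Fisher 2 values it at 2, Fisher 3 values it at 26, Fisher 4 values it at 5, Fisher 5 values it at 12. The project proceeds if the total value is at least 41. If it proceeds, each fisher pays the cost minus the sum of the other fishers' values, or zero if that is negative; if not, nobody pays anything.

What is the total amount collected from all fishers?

Total value 49 ≥ cost 41, so it is built.
Fisher 1: others sum to 45; max(0, 41 - 45) = 0.
Fisher 2: others sum to 47; max(0, 41 - 47) = 0.
Fisher 3: others sum to 23; max(0, 41 - 23) = 18.
Fisher 4: others sum to 44; max(0, 41 - 44) = 0.
Fisher 5: others sum to 37; max(0, 41 - 37) = 4.
Total collected = 0 + 0 + 18 + 0 + 4 = 22.

22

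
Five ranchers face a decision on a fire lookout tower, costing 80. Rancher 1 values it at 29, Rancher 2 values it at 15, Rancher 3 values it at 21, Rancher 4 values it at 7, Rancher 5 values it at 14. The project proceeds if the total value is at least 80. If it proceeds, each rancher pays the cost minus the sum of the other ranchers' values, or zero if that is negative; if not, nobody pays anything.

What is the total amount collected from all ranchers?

Total value 86 ≥ cost 80, so it is built.
Rancher 1: others sum to 57; max(0, 80 - 57) = 23.
Rancher 2: others sum to 71; max(0, 80 - 71) = 9.
Rancher 3: others sum to 65; max(0, 80 - 65) = 15.
Rancher 4: others sum to 79; max(0, 80 - 79) = 1.
Rancher 5: others sum to 72; max(0, 80 - 72) = 8.
Total collected = 23 + 9 + 15 + 1 + 8 = 56.

56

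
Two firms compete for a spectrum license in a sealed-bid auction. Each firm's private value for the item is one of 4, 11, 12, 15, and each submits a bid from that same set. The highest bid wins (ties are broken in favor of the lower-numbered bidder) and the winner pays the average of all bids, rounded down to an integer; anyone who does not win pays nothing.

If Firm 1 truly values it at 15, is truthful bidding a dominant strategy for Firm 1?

No

Consider the case where Firm 2 bids 4.
Truthful bid 15: wins, pays 9, utility 15 - 9 = 6.
Bid 4 instead: wins, pays 4, utility 15 - 4 = 11.
Since 11 > 6, bidding 4 is strictly better here, so truthful bidding is not dominant.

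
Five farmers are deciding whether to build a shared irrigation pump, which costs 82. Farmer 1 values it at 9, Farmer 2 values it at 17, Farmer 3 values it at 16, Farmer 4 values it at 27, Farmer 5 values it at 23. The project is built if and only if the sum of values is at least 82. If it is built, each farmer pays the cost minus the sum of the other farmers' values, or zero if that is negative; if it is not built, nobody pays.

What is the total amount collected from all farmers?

Total value 92 ≥ cost 82, so it is built.
Farmer 1: others sum to 83; max(0, 82 - 83) = 0.
Farmer 2: others sum to 75; max(0, 82 - 75) = 7.
Farmer 3: others sum to 76; max(0, 82 - 76) = 6.
Farmer 4: others sum to 65; max(0, 82 - 65) = 17.
Farmer 5: others sum to 69; max(0, 82 - 69) = 13.
Total collected = 0 + 7 + 6 + 17 + 13 = 43.

43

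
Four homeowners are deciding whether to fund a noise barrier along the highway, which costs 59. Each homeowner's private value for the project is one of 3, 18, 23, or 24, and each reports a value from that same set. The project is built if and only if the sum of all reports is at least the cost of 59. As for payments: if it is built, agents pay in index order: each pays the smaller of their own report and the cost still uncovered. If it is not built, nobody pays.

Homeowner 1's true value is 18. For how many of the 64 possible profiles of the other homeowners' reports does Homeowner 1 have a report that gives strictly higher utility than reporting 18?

26

Others report (18, 18, 23): truth gives 0; report 3 gives 15 > 0. Violating.
Others report (18, 18, 24): truth gives 0; report 3 gives 15 > 0. Violating.
Others report (18, 23, 18): truth gives 0; report 3 gives 15 > 0. Violating.
Others report (18, 23, 23): truth gives 0; report 3 gives 15 > 0. Violating.
Others report (3, 3, 3): truth gives 0; no alternative beats it.
Others report (3, 3, 18): truth gives 0; no alternative beats it.
(Checking all 64 profiles: 26 have a profitable deviation, 38 do not.)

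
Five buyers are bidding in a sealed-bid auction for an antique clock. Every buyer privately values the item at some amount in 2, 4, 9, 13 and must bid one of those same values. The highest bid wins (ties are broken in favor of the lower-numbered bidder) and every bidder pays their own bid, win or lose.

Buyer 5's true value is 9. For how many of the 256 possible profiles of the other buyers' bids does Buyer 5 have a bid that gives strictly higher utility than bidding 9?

Others bid (2, 2, 2, 2): truth gives 0; bid 4 gives 5 > 0. Violating.
Others bid (2, 2, 2, 9): truth gives -9; bid 2 gives -2 > -9. Violating.
Others bid (2, 2, 2, 13): truth gives -9; bid 2 gives -2 > -9. Violating.
Others bid (2, 2, 4, 9): truth gives -9; bid 2 gives -2 > -9. Violating.
Others bid (2, 2, 2, 4): truth gives 0; no alternative beats it.
Others bid (2, 2, 4, 2): truth gives 0; no alternative beats it.
(Checking all 256 profiles: 241 have a profitable deviation, 15 do not.)

241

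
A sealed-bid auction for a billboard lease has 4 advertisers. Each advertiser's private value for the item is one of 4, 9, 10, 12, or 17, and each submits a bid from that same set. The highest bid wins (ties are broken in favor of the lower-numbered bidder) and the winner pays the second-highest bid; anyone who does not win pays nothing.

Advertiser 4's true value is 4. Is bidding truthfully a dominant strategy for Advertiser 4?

Check each profile of the others' bids and compare truth against every alternative bid.
Others bid (4, 4, 4): truth gives 0, best alternative gives 0.
Others bid (4, 4, 9): truth gives 0, best alternative gives 0.
Others bid (4, 4, 10): truth gives 0, best alternative gives 0.
Others bid (4, 4, 12): truth gives 0, best alternative gives 0.
Others bid (4, 4, 17): truth gives 0, best alternative gives 0.
Others bid (4, 9, 4): truth gives 0, best alternative gives 0.
(Remaining 119 profiles checked similarly; truth is weakly best in each.)
In every case the truthful bid is at least as good as any alternative, so it is a dominant strategy.

Yes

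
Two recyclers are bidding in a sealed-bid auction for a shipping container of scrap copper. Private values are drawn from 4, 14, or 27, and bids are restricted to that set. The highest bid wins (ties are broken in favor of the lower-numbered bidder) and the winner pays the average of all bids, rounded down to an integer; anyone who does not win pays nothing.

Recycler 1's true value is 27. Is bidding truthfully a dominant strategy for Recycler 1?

No

Consider the case where Recycler 2 bids 4.
Truthful bid 27: wins, pays 15, utility 27 - 15 = 12.
Bid 4 instead: wins, pays 4, utility 27 - 4 = 23.
Since 23 > 12, bidding 4 is strictly better here, so truthful bidding is not dominant.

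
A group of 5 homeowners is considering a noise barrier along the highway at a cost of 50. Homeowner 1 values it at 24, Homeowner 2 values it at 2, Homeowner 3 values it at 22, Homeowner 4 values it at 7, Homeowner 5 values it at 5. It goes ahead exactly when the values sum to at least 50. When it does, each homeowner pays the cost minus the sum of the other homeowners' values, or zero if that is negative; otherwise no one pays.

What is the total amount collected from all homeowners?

Total value 60 ≥ cost 50, so it is built.
Homeowner 1: others sum to 36; max(0, 50 - 36) = 14.
Homeowner 2: others sum to 58; max(0, 50 - 58) = 0.
Homeowner 3: others sum to 38; max(0, 50 - 38) = 12.
Homeowner 4: others sum to 53; max(0, 50 - 53) = 0.
Homeowner 5: others sum to 55; max(0, 50 - 55) = 0.
Total collected = 14 + 0 + 12 + 0 + 0 = 26.

26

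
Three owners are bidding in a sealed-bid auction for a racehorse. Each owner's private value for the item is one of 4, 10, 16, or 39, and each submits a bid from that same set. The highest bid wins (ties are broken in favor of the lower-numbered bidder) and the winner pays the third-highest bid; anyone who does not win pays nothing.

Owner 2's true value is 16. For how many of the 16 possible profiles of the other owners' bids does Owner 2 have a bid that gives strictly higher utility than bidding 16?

Others bid (4, 39): truth gives 0; bid 39 gives 12 > 0. Violating.
Others bid (10, 39): truth gives 0; bid 39 gives 6 > 0. Violating.
Others bid (16, 4): truth gives 0; bid 39 gives 12 > 0. Violating.
Others bid (16, 10): truth gives 0; bid 39 gives 6 > 0. Violating.
Others bid (4, 4): truth gives 12; no alternative beats it.
Others bid (4, 10): truth gives 12; no alternative beats it.
(Checking all 16 profiles: 4 have a profitable deviation, 12 do not.)

4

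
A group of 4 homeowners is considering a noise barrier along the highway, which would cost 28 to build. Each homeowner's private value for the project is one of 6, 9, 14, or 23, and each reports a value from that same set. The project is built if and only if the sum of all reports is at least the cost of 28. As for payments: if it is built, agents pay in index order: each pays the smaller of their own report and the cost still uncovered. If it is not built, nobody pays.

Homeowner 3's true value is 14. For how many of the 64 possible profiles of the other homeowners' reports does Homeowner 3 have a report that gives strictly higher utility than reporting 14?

23

Others report (6, 6, 9): truth gives 0; report 9 gives 5 > 0. Violating.
Others report (6, 6, 14): truth gives 0; report 6 gives 8 > 0. Violating.
Others report (6, 6, 23): truth gives 0; report 6 gives 8 > 0. Violating.
Others report (6, 9, 6): truth gives 1; report 9 gives 5 > 1. Violating.
Others report (6, 6, 6): truth gives 0; no alternative beats it.
Others report (6, 23, 6): truth gives 14; no alternative beats it.
(Checking all 64 profiles: 23 have a profitable deviation, 41 do not.)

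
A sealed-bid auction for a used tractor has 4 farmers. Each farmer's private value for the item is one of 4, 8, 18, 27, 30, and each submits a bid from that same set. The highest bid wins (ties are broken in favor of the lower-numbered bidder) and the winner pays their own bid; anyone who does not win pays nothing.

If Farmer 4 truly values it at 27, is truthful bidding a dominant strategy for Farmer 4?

Consider the case where Farmer 1 bids 4, Farmer 2 bids 4 and Farmer 3 bids 4.
Truthful bid 27: wins, pays 27, utility 27 - 27 = 0.
Bid 8 instead: wins, pays 8, utility 27 - 8 = 19.
Since 19 > 0, bidding 8 is strictly better here, so truthful bidding is not dominant.

No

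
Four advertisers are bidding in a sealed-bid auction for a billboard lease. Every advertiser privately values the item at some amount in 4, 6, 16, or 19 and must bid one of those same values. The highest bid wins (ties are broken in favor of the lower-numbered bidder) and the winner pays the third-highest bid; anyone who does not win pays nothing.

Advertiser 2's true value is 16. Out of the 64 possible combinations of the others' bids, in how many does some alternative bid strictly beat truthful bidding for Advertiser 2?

12

Others bid (4, 4, 19): truth gives 0; bid 19 gives 12 > 0. Violating.
Others bid (4, 6, 19): truth gives 0; bid 19 gives 10 > 0. Violating.
Others bid (4, 19, 4): truth gives 0; bid 19 gives 12 > 0. Violating.
Others bid (4, 19, 6): truth gives 0; bid 19 gives 10 > 0. Violating.
Others bid (4, 4, 4): truth gives 12; no alternative beats it.
Others bid (4, 4, 6): truth gives 12; no alternative beats it.
(Checking all 64 profiles: 12 have a profitable deviation, 52 do not.)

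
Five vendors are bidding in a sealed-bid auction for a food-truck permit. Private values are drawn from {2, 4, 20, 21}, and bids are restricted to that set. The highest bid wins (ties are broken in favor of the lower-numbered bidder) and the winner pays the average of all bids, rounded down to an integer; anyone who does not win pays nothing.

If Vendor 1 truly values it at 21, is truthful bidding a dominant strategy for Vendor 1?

No

Consider the case where Vendor 2 bids 2, Vendor 3 bids 2, Vendor 4 bids 2 and Vendor 5 bids 2.
Truthful bid 21: wins, pays 5, utility 21 - 5 = 16.
Bid 2 instead: wins, pays 2, utility 21 - 2 = 19.
Since 19 > 16, bidding 2 is strictly better here, so truthful bidding is not dominant.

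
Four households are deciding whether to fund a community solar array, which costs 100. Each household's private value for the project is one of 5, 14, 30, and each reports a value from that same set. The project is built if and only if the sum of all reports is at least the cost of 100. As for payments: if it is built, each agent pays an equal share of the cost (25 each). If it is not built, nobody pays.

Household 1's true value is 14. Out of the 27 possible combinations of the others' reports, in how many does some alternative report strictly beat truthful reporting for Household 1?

Others report (30, 30, 30): truth gives -11; report 5 gives 0 > -11. Violating.
Others report (5, 5, 5): truth gives 0; no alternative beats it.
Others report (5, 5, 14): truth gives 0; no alternative beats it.
(Checking all 27 profiles: 1 has a profitable deviation, 26 do not.)

1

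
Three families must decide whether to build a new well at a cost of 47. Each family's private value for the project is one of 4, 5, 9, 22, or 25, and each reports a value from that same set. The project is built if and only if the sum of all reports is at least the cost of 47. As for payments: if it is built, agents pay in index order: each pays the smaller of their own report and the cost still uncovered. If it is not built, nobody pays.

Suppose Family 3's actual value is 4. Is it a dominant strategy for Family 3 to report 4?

Check each profile of the others' reports and compare truth against every alternative report.
Others report (22, 25): truth gives 4, best alternative gives 4.
Others report (25, 22): truth gives 4, best alternative gives 4.
Others report (25, 25): truth gives 4, best alternative gives 4.
Others report (22, 22): truth gives 1, best alternative gives 1.
Others report (4, 4): truth gives 0, best alternative gives 0.
Others report (4, 5): truth gives 0, best alternative gives 0.
(Remaining 19 profiles checked similarly; truth is weakly best in each.)
In every case the truthful report is at least as good as any alternative, so it is a dominant strategy.

Yes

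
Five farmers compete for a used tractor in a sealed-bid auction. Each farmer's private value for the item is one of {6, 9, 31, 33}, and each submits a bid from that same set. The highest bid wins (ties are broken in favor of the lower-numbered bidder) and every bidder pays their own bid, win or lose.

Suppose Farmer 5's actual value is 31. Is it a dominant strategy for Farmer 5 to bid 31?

Consider the case where Farmer 1 bids 6, Farmer 2 bids 6, Farmer 3 bids 6 and Farmer 4 bids 6.
Truthful bid 31: wins, pays 31, utility 31 - 31 = 0.
Bid 9 instead: wins, pays 9, utility 31 - 9 = 22.
Since 22 > 0, bidding 9 is strictly better here, so truthful bidding is not dominant.

No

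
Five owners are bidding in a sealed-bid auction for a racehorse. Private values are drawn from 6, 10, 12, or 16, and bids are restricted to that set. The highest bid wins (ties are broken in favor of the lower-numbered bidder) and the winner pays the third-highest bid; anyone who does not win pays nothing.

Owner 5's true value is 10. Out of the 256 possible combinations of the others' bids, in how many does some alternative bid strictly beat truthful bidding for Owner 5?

8

Others bid (6, 6, 6, 10): truth gives 0; bid 12 gives 4 > 0. Violating.
Others bid (6, 6, 6, 12): truth gives 0; bid 16 gives 4 > 0. Violating.
Others bid (6, 6, 10, 6): truth gives 0; bid 12 gives 4 > 0. Violating.
Others bid (6, 6, 12, 6): truth gives 0; bid 16 gives 4 > 0. Violating.
Others bid (6, 6, 6, 6): truth gives 4; no alternative beats it.
Others bid (6, 6, 6, 16): truth gives 0; no alternative beats it.
(Checking all 256 profiles: 8 have a profitable deviation, 248 do not.)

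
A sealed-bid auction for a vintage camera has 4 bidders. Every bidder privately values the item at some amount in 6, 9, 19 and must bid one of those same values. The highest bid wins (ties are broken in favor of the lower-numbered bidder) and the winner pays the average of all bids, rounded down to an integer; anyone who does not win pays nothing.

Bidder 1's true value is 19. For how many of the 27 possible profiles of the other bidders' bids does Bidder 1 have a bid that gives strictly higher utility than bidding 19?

8

Others bid (6, 6, 6): truth gives 10; bid 6 gives 13 > 10. Violating.
Others bid (6, 6, 9): truth gives 9; bid 9 gives 12 > 9. Violating.
Others bid (6, 9, 6): truth gives 9; bid 9 gives 12 > 9. Violating.
Others bid (6, 9, 9): truth gives 9; bid 9 gives 11 > 9. Violating.
Others bid (6, 6, 19): truth gives 7; no alternative beats it.
Others bid (6, 9, 19): truth gives 6; no alternative beats it.
(Checking all 27 profiles: 8 have a profitable deviation, 19 do not.)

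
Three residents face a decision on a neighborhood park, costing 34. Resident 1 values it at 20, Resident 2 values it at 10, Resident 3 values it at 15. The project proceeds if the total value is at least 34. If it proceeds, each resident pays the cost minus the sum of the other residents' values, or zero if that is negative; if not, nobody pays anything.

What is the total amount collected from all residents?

Total value 45 ≥ cost 34, so it is built.
Resident 1: others sum to 25; max(0, 34 - 25) = 9.
Resident 2: others sum to 35; max(0, 34 - 35) = 0.
Resident 3: others sum to 30; max(0, 34 - 30) = 4.
Total collected = 9 + 0 + 4 = 13.

13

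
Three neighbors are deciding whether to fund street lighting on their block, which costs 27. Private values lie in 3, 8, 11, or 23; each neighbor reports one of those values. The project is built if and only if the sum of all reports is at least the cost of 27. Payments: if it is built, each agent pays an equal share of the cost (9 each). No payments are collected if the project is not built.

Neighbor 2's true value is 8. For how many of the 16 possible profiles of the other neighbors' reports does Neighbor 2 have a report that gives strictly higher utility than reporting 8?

Others report (8, 11): truth gives -1; report 3 gives 0 > -1. Violating.
Others report (11, 8): truth gives -1; report 3 gives 0 > -1. Violating.
Others report (11, 11): truth gives -1; report 3 gives 0 > -1. Violating.
Others report (3, 3): truth gives 0; no alternative beats it.
Others report (3, 8): truth gives 0; no alternative beats it.
(Checking all 16 profiles: 3 have a profitable deviation, 13 do not.)

3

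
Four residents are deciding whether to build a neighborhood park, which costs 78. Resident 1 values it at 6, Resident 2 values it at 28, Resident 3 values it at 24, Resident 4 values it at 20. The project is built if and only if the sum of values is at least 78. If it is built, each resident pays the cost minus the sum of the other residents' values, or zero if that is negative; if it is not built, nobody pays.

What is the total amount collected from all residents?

78

Total value 78 ≥ cost 78, so it is built.
Resident 1: others sum to 72; max(0, 78 - 72) = 6.
Resident 2: others sum to 50; max(0, 78 - 50) = 28.
Resident 3: others sum to 54; max(0, 78 - 54) = 24.
Resident 4: others sum to 58; max(0, 78 - 58) = 20.
Total collected = 6 + 28 + 24 + 20 = 78.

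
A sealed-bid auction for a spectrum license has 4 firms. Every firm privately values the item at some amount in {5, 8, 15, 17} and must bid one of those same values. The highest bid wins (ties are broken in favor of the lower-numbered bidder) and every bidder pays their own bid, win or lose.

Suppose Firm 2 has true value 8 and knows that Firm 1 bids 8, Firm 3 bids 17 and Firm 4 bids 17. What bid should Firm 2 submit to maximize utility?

Bid 5: loses but pays 5, utility -5.
Bid 8: loses but pays 8, utility -8.
Bid 15: loses but pays 15, utility -15.
Bid 17: wins, pays 17, utility 8 - 17 = -9.
The best choice is 5 with utility -5.

5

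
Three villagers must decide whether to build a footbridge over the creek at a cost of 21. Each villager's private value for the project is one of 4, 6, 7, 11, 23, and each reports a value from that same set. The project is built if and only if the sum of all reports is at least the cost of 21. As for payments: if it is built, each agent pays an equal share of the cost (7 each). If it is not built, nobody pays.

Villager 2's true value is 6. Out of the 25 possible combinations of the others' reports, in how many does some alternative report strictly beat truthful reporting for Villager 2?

Others report (4, 11): truth gives -1; report 4 gives 0 > -1. Violating.
Others report (11, 4): truth gives -1; report 4 gives 0 > -1. Violating.
Others report (4, 4): truth gives 0; no alternative beats it.
Others report (4, 6): truth gives 0; no alternative beats it.
(Checking all 25 profiles: 2 have a profitable deviation, 23 do not.)

2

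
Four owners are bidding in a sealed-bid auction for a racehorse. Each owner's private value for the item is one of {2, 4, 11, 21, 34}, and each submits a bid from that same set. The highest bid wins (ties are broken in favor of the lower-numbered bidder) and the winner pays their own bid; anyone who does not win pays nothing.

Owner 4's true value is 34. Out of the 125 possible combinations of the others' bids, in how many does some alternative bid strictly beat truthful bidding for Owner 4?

27

Others bid (2, 2, 2): truth gives 0; bid 4 gives 30 > 0. Violating.
Others bid (2, 2, 4): truth gives 0; bid 11 gives 23 > 0. Violating.
Others bid (2, 2, 11): truth gives 0; bid 21 gives 13 > 0. Violating.
Others bid (2, 4, 2): truth gives 0; bid 11 gives 23 > 0. Violating.
Others bid (2, 2, 21): truth gives 0; no alternative beats it.
Others bid (2, 2, 34): truth gives 0; no alternative beats it.
(Checking all 125 profiles: 27 have a profitable deviation, 98 do not.)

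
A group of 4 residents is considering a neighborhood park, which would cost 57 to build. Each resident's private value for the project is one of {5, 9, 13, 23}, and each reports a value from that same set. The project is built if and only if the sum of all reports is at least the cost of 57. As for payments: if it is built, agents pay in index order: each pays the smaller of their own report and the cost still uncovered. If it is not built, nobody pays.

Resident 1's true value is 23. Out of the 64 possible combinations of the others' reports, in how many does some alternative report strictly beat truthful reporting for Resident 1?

19

Others report (5, 23, 23): truth gives 0; report 9 gives 14 > 0. Violating.
Others report (9, 13, 23): truth gives 0; report 13 gives 10 > 0. Violating.
Others report (9, 23, 13): truth gives 0; report 13 gives 10 > 0. Violating.
Others report (9, 23, 23): truth gives 0; report 5 gives 18 > 0. Violating.
Others report (5, 5, 5): truth gives 0; no alternative beats it.
Others report (5, 5, 9): truth gives 0; no alternative beats it.
(Checking all 64 profiles: 19 have a profitable deviation, 45 do not.)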